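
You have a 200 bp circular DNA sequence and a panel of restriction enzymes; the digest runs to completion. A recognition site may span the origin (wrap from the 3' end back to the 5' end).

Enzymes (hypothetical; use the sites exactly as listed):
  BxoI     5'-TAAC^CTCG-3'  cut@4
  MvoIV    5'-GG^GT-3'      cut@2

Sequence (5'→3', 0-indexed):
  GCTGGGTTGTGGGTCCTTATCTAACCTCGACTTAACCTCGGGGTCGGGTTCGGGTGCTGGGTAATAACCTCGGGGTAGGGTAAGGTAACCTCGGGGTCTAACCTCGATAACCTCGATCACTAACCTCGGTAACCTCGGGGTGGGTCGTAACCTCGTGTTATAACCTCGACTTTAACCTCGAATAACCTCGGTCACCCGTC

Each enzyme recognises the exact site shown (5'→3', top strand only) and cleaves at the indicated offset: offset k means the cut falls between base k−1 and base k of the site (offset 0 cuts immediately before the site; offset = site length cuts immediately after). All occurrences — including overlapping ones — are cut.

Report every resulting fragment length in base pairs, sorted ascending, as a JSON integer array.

[4,5,5,6,6,6,6,6,7,7,7,8,8,9,9,10,10,11,12,13,13,13,19]

Scan for sites:
  BxoI TAACCTCG/4: at [21, 32, 64, 85, 98, 107, 120, 129, 147, 160, 172, 182] ⇒ [25, 36, 68, 89, 102, 111, 124, 133, 151, 164, 176, 186]
  MvoIV GGGT/2: at [3, 10, 40, 45, 51, 58, 72, 77, 93, 137, 141] ⇒ [5, 12, 42, 47, 53, 60, 74, 79, 95, 139, 143]

All cut coordinates (distinct, sorted): [5, 12, 25, 36, 42, 47, 53, 60, 68, 74, 79, 89, 95, 102, 111, 124, 133, 139, 143, 151, 164, 176, 186]

Fragment lengths:
  5→12: 7 bp
  12→25: 13 bp
  25→36: 11 bp
  36→42: 6 bp
  42→47: 5 bp
  47→53: 6 bp
  53→60: 7 bp
  60→68: 8 bp
  68→74: 6 bp
  74→79: 5 bp
  79→89: 10 bp
  89→95: 6 bp
  95→102: 7 bp
  102→111: 9 bp
  111→124: 13 bp
  124→133: 9 bp
  133→139: 6 bp
  139→143: 4 bp
  143→151: 8 bp
  151→164: 13 bp
  164→176: 12 bp
  176→186: 10 bp
  186→5 (wrap): 200-186+5 = 19 bp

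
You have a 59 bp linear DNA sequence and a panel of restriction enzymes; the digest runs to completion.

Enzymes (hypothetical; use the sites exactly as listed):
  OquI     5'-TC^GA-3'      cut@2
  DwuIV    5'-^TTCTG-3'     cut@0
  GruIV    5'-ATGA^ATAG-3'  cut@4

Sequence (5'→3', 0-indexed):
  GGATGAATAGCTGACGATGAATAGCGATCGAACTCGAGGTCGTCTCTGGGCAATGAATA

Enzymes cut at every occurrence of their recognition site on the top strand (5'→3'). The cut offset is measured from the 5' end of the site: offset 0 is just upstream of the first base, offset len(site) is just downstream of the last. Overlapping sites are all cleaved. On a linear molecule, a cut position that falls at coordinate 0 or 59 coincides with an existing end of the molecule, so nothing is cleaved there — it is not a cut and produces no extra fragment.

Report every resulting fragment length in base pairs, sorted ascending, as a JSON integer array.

[6,6,9,14,24]

Per-enzyme occurrences:
  OquI (TCGA, off=2): starts [27, 33] → cuts [29, 35]
  DwuIV (TTCTG, off=0): no sites
  GruIV (ATGAATAG, off=4): starts [2, 16] → cuts [6, 20]

All cut coordinates (distinct, sorted): [6, 20, 29, 35]

Fragment lengths:
  [0,6): 6 bp
  [6,20): 14 bp
  [20,29): 9 bp
  [29,35): 6 bp
  [35,59): 24 bp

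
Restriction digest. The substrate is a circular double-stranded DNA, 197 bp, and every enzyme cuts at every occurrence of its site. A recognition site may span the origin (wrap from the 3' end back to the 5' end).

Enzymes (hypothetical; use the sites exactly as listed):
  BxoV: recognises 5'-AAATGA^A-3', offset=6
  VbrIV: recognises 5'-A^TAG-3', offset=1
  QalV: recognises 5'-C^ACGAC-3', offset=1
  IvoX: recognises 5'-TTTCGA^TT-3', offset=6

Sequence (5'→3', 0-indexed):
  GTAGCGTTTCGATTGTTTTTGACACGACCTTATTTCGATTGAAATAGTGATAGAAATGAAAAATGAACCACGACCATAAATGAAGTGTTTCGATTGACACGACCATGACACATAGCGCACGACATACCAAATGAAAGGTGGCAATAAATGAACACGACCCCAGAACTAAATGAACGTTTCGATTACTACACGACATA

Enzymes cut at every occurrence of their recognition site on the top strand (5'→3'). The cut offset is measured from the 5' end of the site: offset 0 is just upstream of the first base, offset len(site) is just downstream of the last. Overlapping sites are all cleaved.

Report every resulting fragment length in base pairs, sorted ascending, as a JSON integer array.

[2,3,5,6,6,6,6,7,7,9,9,10,11,14,14,14,15,16,17,20]

Scan for sites:
  BxoV AAATGAA/6: at [53, 60, 77, 128, 145, 167] ⇒ [59, 66, 83, 134, 151, 173]
  VbrIV ATAG/1: at [43, 49, 111, 194] ⇒ [44, 50, 112, 195]
  QalV CACGAC/1: at [22, 68, 97, 117, 152, 188] ⇒ [23, 69, 98, 118, 153, 189]
  IvoX TTTCGATT/6: at [6, 32, 87, 176] ⇒ [12, 38, 93, 182]

Pooled cuts: [12, 23, 38, 44, 50, 59, 66, 69, 83, 93, 98, 112, 118, 134, 151, 153, 173, 182, 189, 195]

Fragments:
  12→23: 11 bp
  23→38: 15 bp
  38→44: 6 bp
  44→50: 6 bp
  50→59: 9 bp
  59→66: 7 bp
  66→69: 3 bp
  69→83: 14 bp
  83→93: 10 bp
  93→98: 5 bp
  98→112: 14 bp
  112→118: 6 bp
  118→134: 16 bp
  134→151: 17 bp
  151→153: 2 bp
  153→173: 20 bp
  173→182: 9 bp
  182→189: 7 bp
  189→195: 6 bp
  195→12 (wrap): 197-195+12 = 14 bp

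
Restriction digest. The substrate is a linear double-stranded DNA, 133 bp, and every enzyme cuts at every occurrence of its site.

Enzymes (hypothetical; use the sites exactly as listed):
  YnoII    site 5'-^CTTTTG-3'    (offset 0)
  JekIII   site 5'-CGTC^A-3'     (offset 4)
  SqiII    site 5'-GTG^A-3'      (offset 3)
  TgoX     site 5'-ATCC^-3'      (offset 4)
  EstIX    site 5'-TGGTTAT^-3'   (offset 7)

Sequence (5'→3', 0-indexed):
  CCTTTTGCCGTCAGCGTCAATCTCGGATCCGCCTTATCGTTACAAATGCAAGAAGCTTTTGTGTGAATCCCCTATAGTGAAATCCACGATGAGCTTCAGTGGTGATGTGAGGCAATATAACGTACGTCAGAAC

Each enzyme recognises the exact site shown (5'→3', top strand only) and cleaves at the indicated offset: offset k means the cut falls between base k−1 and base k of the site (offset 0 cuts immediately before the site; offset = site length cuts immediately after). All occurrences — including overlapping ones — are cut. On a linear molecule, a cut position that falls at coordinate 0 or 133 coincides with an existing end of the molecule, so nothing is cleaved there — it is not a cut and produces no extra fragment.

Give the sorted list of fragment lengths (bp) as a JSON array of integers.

Scan for sites:
  YnoII (CTTTTG, off=0): starts [1, 55] → cuts [1, 55]
  JekIII (CGTCA, off=4): starts [8, 14, 124] → cuts [12, 18, 128]
  SqiII (GTGA, off=3): starts [62, 76, 101, 106] → cuts [65, 79, 104, 109]
  TgoX (ATCC, off=4): starts [26, 66, 81] → cuts [30, 70, 85]
  EstIX (TGGTTAT, off=7): no sites

Pooled cuts: [1, 12, 18, 30, 55, 65, 70, 79, 85, 104, 109, 128]

Fragment lengths:
  [0,1): 1 bp
  [1,12): 11 bp
  [12,18): 6 bp
  [18,30): 12 bp
  [30,55): 25 bp
  [55,65): 10 bp
  [65,70): 5 bp
  [70,79): 9 bp
  [79,85): 6 bp
  [85,104): 19 bp
  [104,109): 5 bp
  [109,128): 19 bp
  [128,133): 5 bp

[1,5,5,5,6,6,9,10,11,12,19,19,25]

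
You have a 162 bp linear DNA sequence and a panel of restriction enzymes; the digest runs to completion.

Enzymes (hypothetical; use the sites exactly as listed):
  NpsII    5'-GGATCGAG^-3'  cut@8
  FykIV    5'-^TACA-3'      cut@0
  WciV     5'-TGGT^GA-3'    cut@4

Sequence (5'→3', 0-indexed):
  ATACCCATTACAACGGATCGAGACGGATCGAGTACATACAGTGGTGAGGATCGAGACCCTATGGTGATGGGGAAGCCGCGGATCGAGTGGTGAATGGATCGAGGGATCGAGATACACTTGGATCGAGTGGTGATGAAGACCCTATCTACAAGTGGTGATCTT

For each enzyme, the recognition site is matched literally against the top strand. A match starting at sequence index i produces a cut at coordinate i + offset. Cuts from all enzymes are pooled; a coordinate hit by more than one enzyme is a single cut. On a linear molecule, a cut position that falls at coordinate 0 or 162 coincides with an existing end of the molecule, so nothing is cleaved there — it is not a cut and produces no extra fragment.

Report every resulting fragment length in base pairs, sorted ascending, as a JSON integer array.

Per-enzyme occurrences:
  NpsII (GGATCGAG, off=8): starts [14, 24, 47, 79, 95, 103, 119] → cuts [22, 32, 55, 87, 103, 111, 127]
  FykIV (TACA, off=0): starts [8, 32, 36, 112, 146] → cuts [8, 32, 36, 112, 146]
  WciV (TGGTGA, off=4): starts [41, 61, 87, 127, 152] → cuts [45, 65, 91, 131, 156]

All cut coordinates (distinct, sorted): [8, 22, 32, 36, 45, 55, 65, 87, 91, 103, 111, 112, 127, 131, 146, 156]

Fragments:
  [0,8): 8 bp
  [8,22): 14 bp
  [22,32): 10 bp
  [32,36): 4 bp
  [36,45): 9 bp
  [45,55): 10 bp
  [55,65): 10 bp
  [65,87): 22 bp
  [87,91): 4 bp
  [91,103): 12 bp
  [103,111): 8 bp
  [111,112): 1 bp
  [112,127): 15 bp
  [127,131): 4 bp
  [131,146): 15 bp
  [146,156): 10 bp
  [156,162): 6 bp

[1,4,4,4,6,8,8,9,10,10,10,10,12,14,15,15,22]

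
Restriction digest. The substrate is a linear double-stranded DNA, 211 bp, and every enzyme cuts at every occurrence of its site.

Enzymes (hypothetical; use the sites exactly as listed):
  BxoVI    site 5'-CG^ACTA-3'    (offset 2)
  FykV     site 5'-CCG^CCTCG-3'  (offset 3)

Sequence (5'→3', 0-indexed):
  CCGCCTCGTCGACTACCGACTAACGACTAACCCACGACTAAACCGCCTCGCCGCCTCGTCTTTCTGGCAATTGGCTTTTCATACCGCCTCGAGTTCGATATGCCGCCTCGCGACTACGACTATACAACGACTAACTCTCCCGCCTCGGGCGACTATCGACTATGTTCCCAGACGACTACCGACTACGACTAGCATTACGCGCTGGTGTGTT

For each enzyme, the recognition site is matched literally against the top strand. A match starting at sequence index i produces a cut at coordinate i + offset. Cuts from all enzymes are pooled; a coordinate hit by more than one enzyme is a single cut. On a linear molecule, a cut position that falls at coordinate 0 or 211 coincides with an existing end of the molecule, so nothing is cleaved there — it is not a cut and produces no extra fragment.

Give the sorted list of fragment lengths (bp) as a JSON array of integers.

[3,6,6,7,7,7,7,7,8,8,9,9,11,11,13,16,19,24,33]

Per-enzyme occurrences:
  BxoVI CGACTA/2: at [9, 16, 23, 34, 110, 116, 127, 149, 156, 172, 179, 185] ⇒ [11, 18, 25, 36, 112, 118, 129, 151, 158, 174, 181, 187]
  FykV CCGCCTCG/3: at [0, 42, 50, 83, 102, 139] ⇒ [3, 45, 53, 86, 105, 142]

All cut coordinates (distinct, sorted): [3, 11, 18, 25, 36, 45, 53, 86, 105, 112, 118, 129, 142, 151, 158, 174, 181, 187]

Fragments:
  [0,3): 3 bp
  [3,11): 8 bp
  [11,18): 7 bp
  [18,25): 7 bp
  [25,36): 11 bp
  [36,45): 9 bp
  [45,53): 8 bp
  [53,86): 33 bp
  [86,105): 19 bp
  [105,112): 7 bp
  [112,118): 6 bp
  [118,129): 11 bp
  [129,142): 13 bp
  [142,151): 9 bp
  [151,158): 7 bp
  [158,174): 16 bp
  [174,181): 7 bp
  [181,187): 6 bp
  [187,211): 24 bp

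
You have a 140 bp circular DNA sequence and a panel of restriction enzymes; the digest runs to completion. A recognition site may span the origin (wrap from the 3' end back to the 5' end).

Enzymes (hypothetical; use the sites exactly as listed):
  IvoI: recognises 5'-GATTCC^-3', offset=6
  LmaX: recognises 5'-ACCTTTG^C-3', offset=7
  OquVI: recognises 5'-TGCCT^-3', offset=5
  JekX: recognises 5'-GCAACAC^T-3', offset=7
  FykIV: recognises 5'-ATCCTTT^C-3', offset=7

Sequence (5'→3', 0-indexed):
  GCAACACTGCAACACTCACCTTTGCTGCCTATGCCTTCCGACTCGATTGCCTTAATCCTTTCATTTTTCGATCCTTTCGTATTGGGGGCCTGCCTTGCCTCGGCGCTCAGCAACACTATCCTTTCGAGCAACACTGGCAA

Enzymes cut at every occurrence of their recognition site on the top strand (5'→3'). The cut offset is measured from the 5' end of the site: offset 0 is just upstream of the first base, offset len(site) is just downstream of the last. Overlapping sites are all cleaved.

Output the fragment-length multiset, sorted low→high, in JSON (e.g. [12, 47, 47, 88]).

[5,6,6,8,8,9,9,10,13,16,16,16,18]

Per-enzyme occurrences:
  IvoI (GATTCC, off=6): no sites
  LmaX (ACCTTTGC, off=7): starts [17] → cuts [24]
  OquVI (TGCCT, off=5): starts [25, 31, 47, 90, 95] → cuts [30, 36, 52, 95, 100]
  JekX (GCAACACT, off=7): starts [0, 8, 109, 127] → cuts [7, 15, 116, 134]
  FykIV (ATCCTTTC, off=7): starts [54, 70, 117] → cuts [61, 77, 124]

Pooled cuts: [7, 15, 24, 30, 36, 52, 61, 77, 95, 100, 116, 124, 134]

Fragments:
  7→15: 8 bp
  15→24: 9 bp
  24→30: 6 bp
  30→36: 6 bp
  36→52: 16 bp
  52→61: 9 bp
  61→77: 16 bp
  77→95: 18 bp
  95→100: 5 bp
  100→116: 16 bp
  116→124: 8 bp
  124→134: 10 bp
  134→7 (wrap): 140-134+7 = 13 bp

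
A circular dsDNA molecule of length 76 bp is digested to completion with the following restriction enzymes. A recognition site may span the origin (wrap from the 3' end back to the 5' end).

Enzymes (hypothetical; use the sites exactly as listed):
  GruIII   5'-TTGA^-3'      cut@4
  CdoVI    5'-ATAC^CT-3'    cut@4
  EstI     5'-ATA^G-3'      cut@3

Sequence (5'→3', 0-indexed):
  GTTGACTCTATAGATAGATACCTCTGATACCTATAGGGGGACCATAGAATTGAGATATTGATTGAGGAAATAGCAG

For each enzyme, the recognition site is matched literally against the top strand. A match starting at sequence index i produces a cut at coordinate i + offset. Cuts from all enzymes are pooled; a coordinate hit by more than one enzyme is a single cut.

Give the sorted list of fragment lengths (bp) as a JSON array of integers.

[4,4,5,5,7,7,7,8,9,9,11]

Scan for sites:
  GruIII TTGA/4: at [1, 49, 57, 61] ⇒ [5, 53, 61, 65]
  CdoVI ATACCT/4: at [17, 26] ⇒ [21, 30]
  EstI ATAG/3: at [9, 13, 32, 43, 69] ⇒ [12, 16, 35, 46, 72]

All cut coordinates (distinct, sorted): [5, 12, 16, 21, 30, 35, 46, 53, 61, 65, 72]

Fragments:
  5→12: 7 bp
  12→16: 4 bp
  16→21: 5 bp
  21→30: 9 bp
  30→35: 5 bp
  35→46: 11 bp
  46→53: 7 bp
  53→61: 8 bp
  61→65: 4 bp
  65→72: 7 bp
  72→5 (wrap): 76-72+5 = 9 bp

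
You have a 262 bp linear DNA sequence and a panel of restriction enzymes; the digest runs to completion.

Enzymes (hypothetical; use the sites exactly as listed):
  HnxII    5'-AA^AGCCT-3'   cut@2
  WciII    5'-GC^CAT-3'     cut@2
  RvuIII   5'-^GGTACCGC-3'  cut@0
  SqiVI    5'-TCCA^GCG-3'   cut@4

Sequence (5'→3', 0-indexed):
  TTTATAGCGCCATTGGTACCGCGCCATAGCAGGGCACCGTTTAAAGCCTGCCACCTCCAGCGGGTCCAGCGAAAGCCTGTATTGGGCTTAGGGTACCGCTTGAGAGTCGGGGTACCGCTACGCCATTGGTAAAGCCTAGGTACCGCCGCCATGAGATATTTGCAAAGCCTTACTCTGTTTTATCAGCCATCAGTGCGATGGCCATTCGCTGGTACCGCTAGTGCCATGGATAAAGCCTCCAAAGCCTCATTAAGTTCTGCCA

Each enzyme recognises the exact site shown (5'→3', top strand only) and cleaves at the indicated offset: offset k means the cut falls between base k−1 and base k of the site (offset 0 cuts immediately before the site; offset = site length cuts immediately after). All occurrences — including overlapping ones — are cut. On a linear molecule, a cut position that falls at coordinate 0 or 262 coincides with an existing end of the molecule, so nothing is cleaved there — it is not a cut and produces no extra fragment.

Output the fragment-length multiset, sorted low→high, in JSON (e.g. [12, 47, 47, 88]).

[4,5,6,8,9,9,9,9,10,10,11,13,14,15,15,16,18,19,20,20,22]

Site scan:
  HnxII AAAGCCT/2: at [42, 71, 130, 163, 231, 240] ⇒ [44, 73, 132, 165, 233, 242]
  WciII GCCAT/2: at [8, 22, 121, 147, 185, 200, 222] ⇒ [10, 24, 123, 149, 187, 202, 224]
  RvuIII GGTACCGC/0: at [14, 91, 110, 138, 210] ⇒ [14, 91, 110, 138, 210]
  SqiVI TCCAGCG/4: at [55, 64] ⇒ [59, 68]

All cut coordinates (distinct, sorted): [10, 14, 24, 44, 59, 68, 73, 91, 110, 123, 132, 138, 149, 165, 187, 202, 210, 224, 233, 242]

Fragments:
  [0,10): 10 bp
  [10,14): 4 bp
  [14,24): 10 bp
  [24,44): 20 bp
  [44,59): 15 bp
  [59,68): 9 bp
  [68,73): 5 bp
  [73,91): 18 bp
  [91,110): 19 bp
  [110,123): 13 bp
  [123,132): 9 bp
  [132,138): 6 bp
  [138,149): 11 bp
  [149,165): 16 bp
  [165,187): 22 bp
  [187,202): 15 bp
  [202,210): 8 bp
  [210,224): 14 bp
  [224,233): 9 bp
  [233,242): 9 bp
  [242,262): 20 bp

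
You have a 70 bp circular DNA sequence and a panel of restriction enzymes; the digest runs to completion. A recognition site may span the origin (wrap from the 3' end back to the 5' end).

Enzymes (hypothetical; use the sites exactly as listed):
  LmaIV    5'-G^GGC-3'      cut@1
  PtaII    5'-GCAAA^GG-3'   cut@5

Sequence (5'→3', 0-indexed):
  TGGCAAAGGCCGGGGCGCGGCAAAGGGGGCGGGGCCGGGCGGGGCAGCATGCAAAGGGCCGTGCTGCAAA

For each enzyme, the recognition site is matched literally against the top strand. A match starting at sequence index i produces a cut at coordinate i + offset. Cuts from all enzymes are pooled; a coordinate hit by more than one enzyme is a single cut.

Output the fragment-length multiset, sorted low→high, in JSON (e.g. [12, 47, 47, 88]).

[1,3,5,5,5,6,11,13,21]

Site scan:
  LmaIV (GGGC, off=1): starts [12, 26, 31, 36, 41, 55] → cuts [13, 27, 32, 37, 42, 56]
  PtaII (GCAAAGG, off=5): starts [2, 19, 50] → cuts [7, 24, 55]

Pooled cuts: [7, 13, 24, 27, 32, 37, 42, 55, 56]

Fragments:
  7→13: 6 bp
  13→24: 11 bp
  24→27: 3 bp
  27→32: 5 bp
  32→37: 5 bp
  37→42: 5 bp
  42→55: 13 bp
  55→56: 1 bp
  56→7 (wrap): 70-56+7 = 21 bp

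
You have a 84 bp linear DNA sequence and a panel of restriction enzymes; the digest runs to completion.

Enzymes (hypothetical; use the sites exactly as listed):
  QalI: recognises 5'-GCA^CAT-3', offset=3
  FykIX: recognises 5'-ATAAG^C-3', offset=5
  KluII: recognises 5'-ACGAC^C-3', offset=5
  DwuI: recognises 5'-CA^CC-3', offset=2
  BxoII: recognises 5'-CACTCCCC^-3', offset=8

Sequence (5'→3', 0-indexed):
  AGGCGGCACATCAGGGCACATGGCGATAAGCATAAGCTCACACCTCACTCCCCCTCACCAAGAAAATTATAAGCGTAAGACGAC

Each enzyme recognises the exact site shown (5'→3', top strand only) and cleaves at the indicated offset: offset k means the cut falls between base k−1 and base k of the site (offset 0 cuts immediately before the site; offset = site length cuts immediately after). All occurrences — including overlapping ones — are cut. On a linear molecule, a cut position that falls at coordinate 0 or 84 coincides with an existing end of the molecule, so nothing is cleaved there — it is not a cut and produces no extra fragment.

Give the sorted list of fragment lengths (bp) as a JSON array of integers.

Per-enzyme occurrences:
  QalI GCACAT/3: at [5, 15] ⇒ [8, 18]
  FykIX ATAAGC/5: at [25, 31, 68] ⇒ [30, 36, 73]
  KluII (ACGACC, off=5): no sites
  DwuI CACC/2: at [40, 55] ⇒ [42, 57]
  BxoII CACTCCCC/8: at [45] ⇒ [53]

Pooled cuts: [8, 18, 30, 36, 42, 53, 57, 73]

Fragments:
  [0,8): 8 bp
  [8,18): 10 bp
  [18,30): 12 bp
  [30,36): 6 bp
  [36,42): 6 bp
  [42,53): 11 bp
  [53,57): 4 bp
  [57,73): 16 bp
  [73,84): 11 bp

[4,6,6,8,10,11,11,12,16]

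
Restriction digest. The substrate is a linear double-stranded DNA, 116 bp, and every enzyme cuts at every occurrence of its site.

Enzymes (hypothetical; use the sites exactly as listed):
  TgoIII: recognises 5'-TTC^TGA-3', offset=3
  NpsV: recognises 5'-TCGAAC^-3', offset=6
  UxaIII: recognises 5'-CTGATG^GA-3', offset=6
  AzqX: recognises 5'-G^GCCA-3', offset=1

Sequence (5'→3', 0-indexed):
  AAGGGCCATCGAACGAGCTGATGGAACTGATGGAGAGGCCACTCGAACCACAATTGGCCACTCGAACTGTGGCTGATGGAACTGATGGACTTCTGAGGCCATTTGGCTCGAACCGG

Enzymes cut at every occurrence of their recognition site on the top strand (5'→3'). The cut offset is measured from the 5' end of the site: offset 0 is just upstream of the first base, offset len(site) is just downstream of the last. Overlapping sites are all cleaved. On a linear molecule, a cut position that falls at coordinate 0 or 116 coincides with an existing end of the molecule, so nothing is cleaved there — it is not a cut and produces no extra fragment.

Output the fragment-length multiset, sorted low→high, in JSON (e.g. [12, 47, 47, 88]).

[3,4,4,5,6,8,9,9,9,10,11,11,11,16]

Site scan:
  TgoIII (TTCTGA, off=3): starts [90] → cuts [93]
  NpsV (TCGAAC, off=6): starts [8, 42, 61, 107] → cuts [14, 48, 67, 113]
  UxaIII (CTGATGGA, off=6): starts [17, 26, 72, 81] → cuts [23, 32, 78, 87]
  AzqX (GGCCA, off=1): starts [3, 36, 55, 96] → cuts [4, 37, 56, 97]

Pooled cuts: [4, 14, 23, 32, 37, 48, 56, 67, 78, 87, 93, 97, 113]

Fragments:
  [0,4): 4 bp
  [4,14): 10 bp
  [14,23): 9 bp
  [23,32): 9 bp
  [32,37): 5 bp
  [37,48): 11 bp
  [48,56): 8 bp
  [56,67): 11 bp
  [67,78): 11 bp
  [78,87): 9 bp
  [87,93): 6 bp
  [93,97): 4 bp
  [97,113): 16 bp
  [113,116): 3 bp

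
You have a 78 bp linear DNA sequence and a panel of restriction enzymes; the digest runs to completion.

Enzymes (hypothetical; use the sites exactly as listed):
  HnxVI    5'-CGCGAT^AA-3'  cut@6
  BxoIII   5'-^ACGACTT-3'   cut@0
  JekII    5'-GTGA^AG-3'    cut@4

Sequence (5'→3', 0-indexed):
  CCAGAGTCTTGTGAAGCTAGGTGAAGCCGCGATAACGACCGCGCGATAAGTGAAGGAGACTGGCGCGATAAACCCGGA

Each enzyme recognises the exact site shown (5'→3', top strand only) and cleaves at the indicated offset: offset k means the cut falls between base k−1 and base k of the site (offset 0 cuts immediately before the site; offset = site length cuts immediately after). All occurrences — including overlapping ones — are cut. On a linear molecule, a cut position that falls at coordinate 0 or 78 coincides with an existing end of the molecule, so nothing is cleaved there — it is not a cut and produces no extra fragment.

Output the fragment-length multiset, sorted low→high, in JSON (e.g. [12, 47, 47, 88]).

Per-enzyme occurrences:
  HnxVI CGCGATAA/6: at [27, 41, 63] ⇒ [33, 47, 69]
  BxoIII (ACGACTT, off=0): no sites
  JekII GTGAAG/4: at [10, 20, 49] ⇒ [14, 24, 53]

All cut coordinates (distinct, sorted): [14, 24, 33, 47, 53, 69]

Fragments:
  [0,14): 14 bp
  [14,24): 10 bp
  [24,33): 9 bp
  [33,47): 14 bp
  [47,53): 6 bp
  [53,69): 16 bp
  [69,78): 9 bp

[6,9,9,10,14,14,16]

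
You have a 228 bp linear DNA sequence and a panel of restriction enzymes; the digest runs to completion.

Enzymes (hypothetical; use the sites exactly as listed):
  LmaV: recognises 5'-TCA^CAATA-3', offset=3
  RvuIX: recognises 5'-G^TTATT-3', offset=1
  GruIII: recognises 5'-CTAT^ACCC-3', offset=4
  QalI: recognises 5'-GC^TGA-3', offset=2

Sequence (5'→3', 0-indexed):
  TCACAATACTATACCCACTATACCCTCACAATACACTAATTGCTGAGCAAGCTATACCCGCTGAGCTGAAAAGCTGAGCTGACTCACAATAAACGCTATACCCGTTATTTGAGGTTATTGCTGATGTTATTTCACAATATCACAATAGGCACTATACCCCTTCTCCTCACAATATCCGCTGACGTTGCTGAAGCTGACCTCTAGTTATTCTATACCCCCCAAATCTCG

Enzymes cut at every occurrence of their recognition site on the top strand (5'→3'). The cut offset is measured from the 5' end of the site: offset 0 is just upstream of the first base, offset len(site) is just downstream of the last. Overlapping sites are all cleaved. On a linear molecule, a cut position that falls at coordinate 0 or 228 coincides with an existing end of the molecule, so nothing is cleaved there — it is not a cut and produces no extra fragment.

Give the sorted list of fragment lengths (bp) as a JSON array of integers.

Per-enzyme occurrences:
  LmaV TCACAATA/3: at [0, 25, 83, 131, 139, 166] ⇒ [3, 28, 86, 134, 142, 169]
  RvuIX GTTATT/1: at [103, 113, 125, 203] ⇒ [104, 114, 126, 204]
  GruIII CTATACCC/4: at [8, 17, 51, 95, 151, 209] ⇒ [12, 21, 55, 99, 155, 213]
  QalI GCTGA/2: at [41, 59, 64, 72, 77, 119, 177, 186, 192] ⇒ [43, 61, 66, 74, 79, 121, 179, 188, 194]

All cut coordinates (distinct, sorted): [3, 12, 21, 28, 43, 55, 61, 66, 74, 79, 86, 99, 104, 114, 121, 126, 134, 142, 155, 169, 179, 188, 194, 204, 213]

Fragments:
  [0,3): 3 bp
  [3,12): 9 bp
  [12,21): 9 bp
  [21,28): 7 bp
  [28,43): 15 bp
  [43,55): 12 bp
  [55,61): 6 bp
  [61,66): 5 bp
  [66,74): 8 bp
  [74,79): 5 bp
  [79,86): 7 bp
  [86,99): 13 bp
  [99,104): 5 bp
  [104,114): 10 bp
  [114,121): 7 bp
  [121,126): 5 bp
  [126,134): 8 bp
  [134,142): 8 bp
  [142,155): 13 bp
  [155,169): 14 bp
  [169,179): 10 bp
  [179,188): 9 bp
  [188,194): 6 bp
  [194,204): 10 bp
  [204,213): 9 bp
  [213,228): 15 bp

[3,5,5,5,5,6,6,7,7,7,8,8,8,9,9,9,9,10,10,10,12,13,13,14,15,15]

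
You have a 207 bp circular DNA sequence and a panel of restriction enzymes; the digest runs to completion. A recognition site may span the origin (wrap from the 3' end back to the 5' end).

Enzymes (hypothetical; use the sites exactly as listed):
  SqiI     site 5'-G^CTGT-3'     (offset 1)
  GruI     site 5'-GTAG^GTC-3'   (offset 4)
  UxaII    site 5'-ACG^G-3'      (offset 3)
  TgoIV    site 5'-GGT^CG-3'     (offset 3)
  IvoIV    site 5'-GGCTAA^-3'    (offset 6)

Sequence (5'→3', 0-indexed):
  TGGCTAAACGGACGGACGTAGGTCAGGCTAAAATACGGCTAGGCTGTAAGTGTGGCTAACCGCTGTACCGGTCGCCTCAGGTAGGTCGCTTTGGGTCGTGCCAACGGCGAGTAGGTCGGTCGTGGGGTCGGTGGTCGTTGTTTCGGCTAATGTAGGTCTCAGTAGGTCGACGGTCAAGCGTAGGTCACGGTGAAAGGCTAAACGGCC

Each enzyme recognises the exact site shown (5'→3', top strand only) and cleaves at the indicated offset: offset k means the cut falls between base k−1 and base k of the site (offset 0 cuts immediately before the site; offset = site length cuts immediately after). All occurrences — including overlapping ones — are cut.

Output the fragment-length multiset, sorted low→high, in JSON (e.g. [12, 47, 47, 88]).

Per-enzyme occurrences:
  SqiI GCTGT/1: at [42, 61] ⇒ [43, 62]
  GruI GTAGGTC/4: at [17, 80, 110, 151, 161, 179] ⇒ [21, 84, 114, 155, 165, 183]
  UxaII ACGG/3: at [7, 11, 34, 103, 169, 186, 201] ⇒ [10, 14, 37, 106, 172, 189, 204]
  TgoIV GGTCG/3: at [69, 83, 93, 113, 117, 125, 132, 164] ⇒ [72, 86, 96, 116, 120, 128, 135, 167]
  IvoIV GGCTAA/6: at [1, 25, 53, 144, 195] ⇒ [7, 31, 59, 150, 201]

Pooled cuts: [7, 10, 14, 21, 31, 37, 43, 59, 62, 72, 84, 86, 96, 106, 114, 116, 120, 128, 135, 150, 155, 165, 167, 172, 183, 189, 201, 204]

Fragments:
  7→10: 3 bp
  10→14: 4 bp
  14→21: 7 bp
  21→31: 10 bp
  31→37: 6 bp
  37→43: 6 bp
  43→59: 16 bp
  59→62: 3 bp
  62→72: 10 bp
  72→84: 12 bp
  84→86: 2 bp
  86→96: 10 bp
  96→106: 10 bp
  106→114: 8 bp
  114→116: 2 bp
  116→120: 4 bp
  120→128: 8 bp
  128→135: 7 bp
  135→150: 15 bp
  150→155: 5 bp
  155→165: 10 bp
  165→167: 2 bp
  167→172: 5 bp
  172→183: 11 bp
  183→189: 6 bp
  189→201: 12 bp
  201→204: 3 bp
  204→7 (wrap): 207-204+7 = 10 bp

[2,2,2,3,3,3,4,4,5,5,6,6,6,7,7,8,8,10,10,10,10,10,10,11,12,12,15,16]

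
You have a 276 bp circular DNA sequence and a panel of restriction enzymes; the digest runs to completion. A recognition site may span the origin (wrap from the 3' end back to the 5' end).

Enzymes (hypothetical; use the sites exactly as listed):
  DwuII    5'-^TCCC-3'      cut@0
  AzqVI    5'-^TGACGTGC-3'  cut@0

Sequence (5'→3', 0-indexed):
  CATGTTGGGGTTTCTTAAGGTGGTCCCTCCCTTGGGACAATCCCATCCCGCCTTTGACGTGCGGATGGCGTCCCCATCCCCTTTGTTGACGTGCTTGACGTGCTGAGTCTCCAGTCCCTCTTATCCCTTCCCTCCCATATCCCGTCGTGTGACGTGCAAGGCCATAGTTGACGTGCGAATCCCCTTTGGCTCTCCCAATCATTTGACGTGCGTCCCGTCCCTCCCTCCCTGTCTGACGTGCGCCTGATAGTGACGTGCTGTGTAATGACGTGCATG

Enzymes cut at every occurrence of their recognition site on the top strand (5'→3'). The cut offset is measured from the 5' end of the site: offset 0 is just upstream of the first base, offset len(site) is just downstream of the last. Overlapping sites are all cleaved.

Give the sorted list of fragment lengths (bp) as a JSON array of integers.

Per-enzyme occurrences:
  DwuII (TCCC, off=0): starts [23, 27, 40, 45, 70, 76, 114, 123, 128, 132, 139, 179, 192, 212, 217, 221, 225] → cuts [23, 27, 40, 45, 70, 76, 114, 123, 128, 132, 139, 179, 192, 212, 217, 221, 225]
  AzqVI (TGACGTGC, off=0): starts [54, 86, 95, 149, 168, 203, 233, 250, 265] → cuts [54, 86, 95, 149, 168, 203, 233, 250, 265]

Pooled cuts: [23, 27, 40, 45, 54, 70, 76, 86, 95, 114, 123, 128, 132, 139, 149, 168, 179, 192, 203, 212, 217, 221, 225, 233, 250, 265]

Fragments:
  23→27: 4 bp
  27→40: 13 bp
  40→45: 5 bp
  45→54: 9 bp
  54→70: 16 bp
  70→76: 6 bp
  76→86: 10 bp
  86→95: 9 bp
  95→114: 19 bp
  114→123: 9 bp
  123→128: 5 bp
  128→132: 4 bp
  132→139: 7 bp
  139→149: 10 bp
  149→168: 19 bp
  168→179: 11 bp
  179→192: 13 bp
  192→203: 11 bp
  203→212: 9 bp
  212→217: 5 bp
  217→221: 4 bp
  221→225: 4 bp
  225→233: 8 bp
  233→250: 17 bp
  250→265: 15 bp
  265→23 (wrap): 276-265+23 = 34 bp

[4,4,4,4,5,5,5,6,7,8,9,9,9,9,10,10,11,11,13,13,15,16,17,19,19,34]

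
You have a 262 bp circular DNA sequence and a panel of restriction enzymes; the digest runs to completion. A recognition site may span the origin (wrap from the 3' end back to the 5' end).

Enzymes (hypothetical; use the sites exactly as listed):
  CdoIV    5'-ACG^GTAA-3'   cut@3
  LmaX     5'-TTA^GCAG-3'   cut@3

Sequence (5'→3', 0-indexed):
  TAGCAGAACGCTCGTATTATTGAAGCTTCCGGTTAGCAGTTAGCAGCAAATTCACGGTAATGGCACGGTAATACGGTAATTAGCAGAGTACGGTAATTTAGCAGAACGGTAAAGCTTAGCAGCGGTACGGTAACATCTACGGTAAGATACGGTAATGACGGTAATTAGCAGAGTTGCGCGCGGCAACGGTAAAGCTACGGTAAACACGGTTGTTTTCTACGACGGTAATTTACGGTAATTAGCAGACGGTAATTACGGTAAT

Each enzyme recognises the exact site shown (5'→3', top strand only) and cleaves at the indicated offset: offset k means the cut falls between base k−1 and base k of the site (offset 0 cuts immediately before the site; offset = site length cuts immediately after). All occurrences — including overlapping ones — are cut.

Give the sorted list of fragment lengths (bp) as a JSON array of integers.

Site scan:
  CdoIV (ACGGTAA, off=3): starts [53, 64, 72, 89, 105, 126, 138, 148, 157, 185, 196, 221, 231, 245, 254] → cuts [56, 67, 75, 92, 108, 129, 141, 151, 160, 188, 199, 224, 234, 248, 257]
  LmaX (TTAGCAG, off=3): starts [32, 39, 79, 97, 115, 164, 238, 261] → cuts [2, 35, 42, 82, 100, 118, 167, 241]

All cut coordinates (distinct, sorted): [2, 35, 42, 56, 67, 75, 82, 92, 100, 108, 118, 129, 141, 151, 160, 167, 188, 199, 224, 234, 241, 248, 257]

Fragments:
  2→35: 33 bp
  35→42: 7 bp
  42→56: 14 bp
  56→67: 11 bp
  67→75: 8 bp
  75→82: 7 bp
  82→92: 10 bp
  92→100: 8 bp
  100→108: 8 bp
  108→118: 10 bp
  118→129: 11 bp
  129→141: 12 bp
  141→151: 10 bp
  151→160: 9 bp
  160→167: 7 bp
  167→188: 21 bp
  188→199: 11 bp
  199→224: 25 bp
  224→234: 10 bp
  234→241: 7 bp
  241→248: 7 bp
  248→257: 9 bp
  257→2 (wrap): 262-257+2 = 7 bp

[7,7,7,7,7,7,8,8,8,9,9,10,10,10,10,11,11,11,12,14,21,25,33]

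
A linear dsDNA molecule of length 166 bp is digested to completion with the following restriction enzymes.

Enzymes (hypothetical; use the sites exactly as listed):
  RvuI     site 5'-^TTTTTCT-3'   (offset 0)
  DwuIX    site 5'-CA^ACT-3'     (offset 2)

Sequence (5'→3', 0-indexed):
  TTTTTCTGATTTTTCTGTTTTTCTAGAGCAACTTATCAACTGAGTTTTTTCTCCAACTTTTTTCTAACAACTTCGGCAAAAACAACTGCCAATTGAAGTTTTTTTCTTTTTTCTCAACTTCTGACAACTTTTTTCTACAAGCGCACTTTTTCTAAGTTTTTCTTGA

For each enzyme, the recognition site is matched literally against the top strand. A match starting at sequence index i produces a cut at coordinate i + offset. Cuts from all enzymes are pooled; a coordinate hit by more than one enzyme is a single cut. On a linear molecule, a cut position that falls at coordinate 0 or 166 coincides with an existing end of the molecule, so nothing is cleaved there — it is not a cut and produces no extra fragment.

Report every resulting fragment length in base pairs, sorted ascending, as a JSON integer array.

Per-enzyme occurrences:
  RvuI (TTTTTCT, off=0): starts [0, 9, 17, 45, 58, 100, 107, 129, 146, 156] → cuts [9, 17, 45, 58, 100, 107, 129, 146, 156] (position 0 is a terminus of the linear molecule — no cut)
  DwuIX (CAACT, off=2): starts [28, 36, 53, 67, 82, 114, 124] → cuts [30, 38, 55, 69, 84, 116, 126]

Pooled cuts: [9, 17, 30, 38, 45, 55, 58, 69, 84, 100, 107, 116, 126, 129, 146, 156]

Fragments:
  [0,9): 9 bp
  [9,17): 8 bp
  [17,30): 13 bp
  [30,38): 8 bp
  [38,45): 7 bp
  [45,55): 10 bp
  [55,58): 3 bp
  [58,69): 11 bp
  [69,84): 15 bp
  [84,100): 16 bp
  [100,107): 7 bp
  [107,116): 9 bp
  [116,126): 10 bp
  [126,129): 3 bp
  [129,146): 17 bp
  [146,156): 10 bp
  [156,166): 10 bp

[3,3,7,7,8,8,9,9,10,10,10,10,11,13,15,16,17]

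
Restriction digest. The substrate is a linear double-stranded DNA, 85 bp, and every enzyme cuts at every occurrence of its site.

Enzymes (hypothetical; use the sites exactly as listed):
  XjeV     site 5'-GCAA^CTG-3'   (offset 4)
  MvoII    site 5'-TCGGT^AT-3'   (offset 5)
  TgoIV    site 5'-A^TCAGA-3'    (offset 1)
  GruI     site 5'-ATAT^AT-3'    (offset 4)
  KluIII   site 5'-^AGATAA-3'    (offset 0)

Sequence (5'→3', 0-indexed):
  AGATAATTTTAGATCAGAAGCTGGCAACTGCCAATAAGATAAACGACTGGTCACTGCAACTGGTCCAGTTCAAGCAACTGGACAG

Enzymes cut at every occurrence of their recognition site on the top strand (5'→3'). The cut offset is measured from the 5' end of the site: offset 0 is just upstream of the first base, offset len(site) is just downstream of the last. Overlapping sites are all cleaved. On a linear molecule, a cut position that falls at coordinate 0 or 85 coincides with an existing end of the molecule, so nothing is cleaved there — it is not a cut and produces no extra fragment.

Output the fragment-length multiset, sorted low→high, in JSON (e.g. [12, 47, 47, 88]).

Per-enzyme occurrences:
  XjeV GCAACTG/4: at [23, 55, 73] ⇒ [27, 59, 77]
  MvoII (TCGGTAT, off=5): no sites
  TgoIV ATCAGA/1: at [12] ⇒ [13]
  GruI (ATATAT, off=4): no sites
  KluIII AGATAA/0: at [0, 36] ⇒ [36] (position 0 is a terminus of the linear molecule — no cut)

Pooled cuts: [13, 27, 36, 59, 77]

Fragment lengths:
  [0,13): 13 bp
  [13,27): 14 bp
  [27,36): 9 bp
  [36,59): 23 bp
  [59,77): 18 bp
  [77,85): 8 bp

[8,9,13,14,18,23]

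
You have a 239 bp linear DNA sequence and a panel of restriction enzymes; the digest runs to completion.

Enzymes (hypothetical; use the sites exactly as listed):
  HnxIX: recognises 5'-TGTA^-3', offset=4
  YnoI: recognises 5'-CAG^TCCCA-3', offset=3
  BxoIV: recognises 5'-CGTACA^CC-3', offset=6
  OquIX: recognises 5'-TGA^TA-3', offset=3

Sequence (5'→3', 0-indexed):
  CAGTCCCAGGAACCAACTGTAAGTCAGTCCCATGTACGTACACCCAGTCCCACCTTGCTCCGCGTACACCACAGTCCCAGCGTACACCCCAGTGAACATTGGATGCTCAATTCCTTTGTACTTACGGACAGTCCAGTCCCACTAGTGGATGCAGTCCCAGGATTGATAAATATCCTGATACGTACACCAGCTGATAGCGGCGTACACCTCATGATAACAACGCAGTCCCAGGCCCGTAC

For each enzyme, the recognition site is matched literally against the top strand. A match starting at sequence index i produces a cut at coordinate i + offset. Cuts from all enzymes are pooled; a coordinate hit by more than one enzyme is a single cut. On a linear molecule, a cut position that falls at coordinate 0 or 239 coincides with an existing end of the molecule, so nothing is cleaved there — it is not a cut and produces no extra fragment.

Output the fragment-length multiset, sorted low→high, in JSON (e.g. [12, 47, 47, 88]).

Scan for sites:
  HnxIX (TGTA, off=4): starts [17, 32, 116] → cuts [21, 36, 120]
  YnoI (CAGTCCCA, off=3): starts [0, 24, 44, 71, 133, 151, 222] → cuts [3, 27, 47, 74, 136, 154, 225]
  BxoIV (CGTACACC, off=6): starts [36, 62, 80, 180, 200] → cuts [42, 68, 86, 186, 206]
  OquIX (TGATA, off=3): starts [163, 175, 191, 211] → cuts [166, 178, 194, 214]

Pooled cuts: [3, 21, 27, 36, 42, 47, 68, 74, 86, 120, 136, 154, 166, 178, 186, 194, 206, 214, 225]

Fragments:
  [0,3): 3 bp
  [3,21): 18 bp
  [21,27): 6 bp
  [27,36): 9 bp
  [36,42): 6 bp
  [42,47): 5 bp
  [47,68): 21 bp
  [68,74): 6 bp
  [74,86): 12 bp
  [86,120): 34 bp
  [120,136): 16 bp
  [136,154): 18 bp
  [154,166): 12 bp
  [166,178): 12 bp
  [178,186): 8 bp
  [186,194): 8 bp
  [194,206): 12 bp
  [206,214): 8 bp
  [214,225): 11 bp
  [225,239): 14 bp

[3,5,6,6,6,8,8,8,9,11,12,12,12,12,14,16,18,18,21,34]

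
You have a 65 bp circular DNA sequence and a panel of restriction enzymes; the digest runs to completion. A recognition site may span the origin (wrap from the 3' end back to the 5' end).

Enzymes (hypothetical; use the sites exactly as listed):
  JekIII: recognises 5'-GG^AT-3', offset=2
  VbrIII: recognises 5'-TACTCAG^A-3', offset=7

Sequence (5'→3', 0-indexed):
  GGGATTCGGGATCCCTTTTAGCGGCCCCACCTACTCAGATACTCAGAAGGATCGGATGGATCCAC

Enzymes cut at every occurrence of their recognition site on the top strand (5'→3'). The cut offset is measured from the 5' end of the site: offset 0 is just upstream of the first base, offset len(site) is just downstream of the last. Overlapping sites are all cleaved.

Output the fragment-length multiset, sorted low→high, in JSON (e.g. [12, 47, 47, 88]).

[4,4,5,7,8,9,28]

Site scan:
  JekIII (GGAT, off=2): starts [1, 8, 48, 53, 57] → cuts [3, 10, 50, 55, 59]
  VbrIII (TACTCAGA, off=7): starts [31, 39] → cuts [38, 46]

All cut coordinates (distinct, sorted): [3, 10, 38, 46, 50, 55, 59]

Fragment lengths:
  3→10: 7 bp
  10→38: 28 bp
  38→46: 8 bp
  46→50: 4 bp
  50→55: 5 bp
  55→59: 4 bp
  59→3 (wrap): 65-59+3 = 9 bp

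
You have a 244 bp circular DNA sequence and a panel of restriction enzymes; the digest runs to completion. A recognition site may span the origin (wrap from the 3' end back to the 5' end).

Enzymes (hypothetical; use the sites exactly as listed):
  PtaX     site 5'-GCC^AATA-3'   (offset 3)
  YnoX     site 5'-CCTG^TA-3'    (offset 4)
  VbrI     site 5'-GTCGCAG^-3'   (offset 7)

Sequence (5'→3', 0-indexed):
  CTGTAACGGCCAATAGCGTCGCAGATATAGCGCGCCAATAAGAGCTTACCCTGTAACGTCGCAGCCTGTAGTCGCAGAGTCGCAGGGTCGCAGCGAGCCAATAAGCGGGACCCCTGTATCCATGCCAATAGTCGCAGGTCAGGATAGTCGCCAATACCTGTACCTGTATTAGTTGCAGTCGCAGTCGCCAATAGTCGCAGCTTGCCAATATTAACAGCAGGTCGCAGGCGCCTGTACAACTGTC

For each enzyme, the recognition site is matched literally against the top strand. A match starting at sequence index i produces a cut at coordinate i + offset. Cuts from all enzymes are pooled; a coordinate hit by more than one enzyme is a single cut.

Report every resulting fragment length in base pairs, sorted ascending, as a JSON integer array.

[4,5,6,6,6,7,8,8,8,8,9,10,11,11,11,12,13,13,15,17,17,18,21]

Site scan:
  PtaX GCCAATA/3: at [8, 33, 96, 123, 149, 186, 203] ⇒ [11, 36, 99, 126, 152, 189, 206]
  YnoX CCTGTA/4: at [49, 64, 112, 156, 162, 230, 243] ⇒ [3, 53, 68, 116, 160, 166, 234]
  VbrI GTCGCAG/7: at [17, 57, 70, 78, 86, 130, 177, 193, 220] ⇒ [24, 64, 77, 85, 93, 137, 184, 200, 227]

Pooled cuts: [3, 11, 24, 36, 53, 64, 68, 77, 85, 93, 99, 116, 126, 137, 152, 160, 166, 184, 189, 200, 206, 227, 234]

Fragment lengths:
  3→11: 8 bp
  11→24: 13 bp
  24→36: 12 bp
  36→53: 17 bp
  53→64: 11 bp
  64→68: 4 bp
  68→77: 9 bp
  77→85: 8 bp
  85→93: 8 bp
  93→99: 6 bp
  99→116: 17 bp
  116→126: 10 bp
  126→137: 11 bp
  137→152: 15 bp
  152→160: 8 bp
  160→166: 6 bp
  166→184: 18 bp
  184→189: 5 bp
  189→200: 11 bp
  200→206: 6 bp
  206→227: 21 bp
  227→234: 7 bp
  234→3 (wrap): 244-234+3 = 13 bp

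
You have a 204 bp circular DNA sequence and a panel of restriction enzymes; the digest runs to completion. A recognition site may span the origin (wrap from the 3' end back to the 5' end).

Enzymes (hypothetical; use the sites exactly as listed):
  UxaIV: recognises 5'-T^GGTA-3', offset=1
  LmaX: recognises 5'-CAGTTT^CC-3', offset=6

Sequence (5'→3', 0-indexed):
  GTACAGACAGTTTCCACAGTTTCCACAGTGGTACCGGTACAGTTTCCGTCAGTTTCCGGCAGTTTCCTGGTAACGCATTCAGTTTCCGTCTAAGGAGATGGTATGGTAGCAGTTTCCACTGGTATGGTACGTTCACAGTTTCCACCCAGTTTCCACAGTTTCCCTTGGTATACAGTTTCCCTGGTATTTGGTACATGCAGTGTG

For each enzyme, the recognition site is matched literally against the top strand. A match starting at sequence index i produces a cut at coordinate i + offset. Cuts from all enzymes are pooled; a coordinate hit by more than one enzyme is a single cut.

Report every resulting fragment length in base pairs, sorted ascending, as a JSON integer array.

[3,4,5,5,5,5,7,7,9,9,10,10,11,11,12,14,14,14,16,16,17]

Per-enzyme occurrences:
  UxaIV TGGTA/1: at [28, 67, 98, 103, 119, 124, 165, 181, 188, 202] ⇒ [29, 68, 99, 104, 120, 125, 166, 182, 189, 203]
  LmaX CAGTTTCC/6: at [7, 16, 39, 49, 59, 79, 109, 135, 146, 155, 172] ⇒ [13, 22, 45, 55, 65, 85, 115, 141, 152, 161, 178]

All cut coordinates (distinct, sorted): [13, 22, 29, 45, 55, 65, 68, 85, 99, 104, 115, 120, 125, 141, 152, 161, 166, 178, 182, 189, 203]

Fragment lengths:
  13→22: 9 bp
  22→29: 7 bp
  29→45: 16 bp
  45→55: 10 bp
  55→65: 10 bp
  65→68: 3 bp
  68→85: 17 bp
  85→99: 14 bp
  99→104: 5 bp
  104→115: 11 bp
  115→120: 5 bp
  120→125: 5 bp
  125→141: 16 bp
  141→152: 11 bp
  152→161: 9 bp
  161→166: 5 bp
  166→178: 12 bp
  178→182: 4 bp
  182→189: 7 bp
  189→203: 14 bp
  203→13 (wrap): 204-203+13 = 14 bp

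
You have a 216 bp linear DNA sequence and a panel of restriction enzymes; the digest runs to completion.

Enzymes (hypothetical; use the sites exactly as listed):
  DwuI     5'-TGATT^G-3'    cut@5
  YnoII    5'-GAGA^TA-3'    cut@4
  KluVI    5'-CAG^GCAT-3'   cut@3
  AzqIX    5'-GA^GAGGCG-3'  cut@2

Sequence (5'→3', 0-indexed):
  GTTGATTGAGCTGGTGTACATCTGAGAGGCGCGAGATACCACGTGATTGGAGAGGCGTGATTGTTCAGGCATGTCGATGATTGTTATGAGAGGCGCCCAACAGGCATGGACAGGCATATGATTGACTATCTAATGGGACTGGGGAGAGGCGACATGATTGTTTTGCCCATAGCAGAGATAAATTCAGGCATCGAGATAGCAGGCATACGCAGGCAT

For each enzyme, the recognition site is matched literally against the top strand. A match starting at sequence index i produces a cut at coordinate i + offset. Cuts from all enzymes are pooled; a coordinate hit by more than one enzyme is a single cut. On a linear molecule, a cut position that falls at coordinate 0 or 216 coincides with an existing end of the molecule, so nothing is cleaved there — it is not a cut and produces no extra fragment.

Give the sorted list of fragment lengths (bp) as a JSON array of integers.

Scan for sites:
  DwuI (TGATTG, off=5): starts [2, 43, 57, 77, 118, 154] → cuts [7, 48, 62, 82, 123, 159]
  YnoII (GAGATA, off=4): starts [32, 174, 192] → cuts [36, 178, 196]
  KluVI (CAGGCAT, off=3): starts [65, 100, 110, 184, 199, 209] → cuts [68, 103, 113, 187, 202, 212]
  AzqIX (GAGAGGCG, off=2): starts [23, 49, 87, 143] → cuts [25, 51, 89, 145]

Pooled cuts: [7, 25, 36, 48, 51, 62, 68, 82, 89, 103, 113, 123, 145, 159, 178, 187, 196, 202, 212]

Fragments:
  [0,7): 7 bp
  [7,25): 18 bp
  [25,36): 11 bp
  [36,48): 12 bp
  [48,51): 3 bp
  [51,62): 11 bp
  [62,68): 6 bp
  [68,82): 14 bp
  [82,89): 7 bp
  [89,103): 14 bp
  [103,113): 10 bp
  [113,123): 10 bp
  [123,145): 22 bp
  [145,159): 14 bp
  [159,178): 19 bp
  [178,187): 9 bp
  [187,196): 9 bp
  [196,202): 6 bp
  [202,212): 10 bp
  [212,216): 4 bp

[3,4,6,6,7,7,9,9,10,10,10,11,11,12,14,14,14,18,19,22]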